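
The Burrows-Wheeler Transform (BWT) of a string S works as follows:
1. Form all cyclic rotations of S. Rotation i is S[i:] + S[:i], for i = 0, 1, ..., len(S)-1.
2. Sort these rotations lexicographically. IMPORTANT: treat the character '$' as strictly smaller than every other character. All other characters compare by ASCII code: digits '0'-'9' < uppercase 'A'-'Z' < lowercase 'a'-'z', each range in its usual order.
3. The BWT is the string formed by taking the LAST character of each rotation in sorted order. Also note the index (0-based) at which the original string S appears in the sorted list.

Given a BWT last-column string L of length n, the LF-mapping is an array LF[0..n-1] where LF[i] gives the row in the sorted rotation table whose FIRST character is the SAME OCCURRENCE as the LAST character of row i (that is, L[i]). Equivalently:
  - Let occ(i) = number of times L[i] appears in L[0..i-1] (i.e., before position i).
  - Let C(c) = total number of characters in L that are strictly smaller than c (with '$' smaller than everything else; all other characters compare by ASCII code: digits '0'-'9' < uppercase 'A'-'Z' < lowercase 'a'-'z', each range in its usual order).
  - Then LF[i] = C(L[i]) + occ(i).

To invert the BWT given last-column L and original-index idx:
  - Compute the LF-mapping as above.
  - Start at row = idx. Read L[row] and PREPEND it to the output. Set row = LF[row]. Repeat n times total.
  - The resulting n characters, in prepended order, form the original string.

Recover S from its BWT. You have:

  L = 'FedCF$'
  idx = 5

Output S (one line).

LF mapping: 2 5 4 1 3 0
Walk LF starting at row 5, prepending L[row]:
  step 1: row=5, L[5]='$', prepend. Next row=LF[5]=0
  step 2: row=0, L[0]='F', prepend. Next row=LF[0]=2
  step 3: row=2, L[2]='d', prepend. Next row=LF[2]=4
  step 4: row=4, L[4]='F', prepend. Next row=LF[4]=3
  step 5: row=3, L[3]='C', prepend. Next row=LF[3]=1
  step 6: row=1, L[1]='e', prepend. Next row=LF[1]=5
Reversed output: eCFdF$

Answer: eCFdF$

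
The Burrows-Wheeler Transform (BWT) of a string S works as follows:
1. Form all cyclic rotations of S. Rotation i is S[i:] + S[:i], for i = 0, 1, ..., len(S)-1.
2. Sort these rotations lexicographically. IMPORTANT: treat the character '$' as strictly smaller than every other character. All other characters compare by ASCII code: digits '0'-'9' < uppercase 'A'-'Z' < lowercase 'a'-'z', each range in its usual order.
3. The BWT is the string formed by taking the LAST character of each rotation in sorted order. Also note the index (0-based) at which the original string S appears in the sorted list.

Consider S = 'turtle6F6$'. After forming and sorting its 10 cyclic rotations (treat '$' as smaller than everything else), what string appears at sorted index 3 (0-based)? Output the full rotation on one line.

All 10 rotations (rotation i = S[i:]+S[:i]):
  rot[0] = turtle6F6$
  rot[1] = urtle6F6$t
  rot[2] = rtle6F6$tu
  rot[3] = tle6F6$tur
  rot[4] = le6F6$turt
  rot[5] = e6F6$turtl
  rot[6] = 6F6$turtle
  rot[7] = F6$turtle6
  rot[8] = 6$turtle6F
  rot[9] = $turtle6F6
Sorted (with $ < everything):
  sorted[0] = $turtle6F6
  sorted[1] = 6$turtle6F
  sorted[2] = 6F6$turtle
  sorted[3] = F6$turtle6
  sorted[4] = e6F6$turtl
  sorted[5] = le6F6$turt
  sorted[6] = rtle6F6$tu
  sorted[7] = tle6F6$tur
  sorted[8] = turtle6F6$
  sorted[9] = urtle6F6$t
sorted[3] = F6$turtle6

Answer: F6$turtle6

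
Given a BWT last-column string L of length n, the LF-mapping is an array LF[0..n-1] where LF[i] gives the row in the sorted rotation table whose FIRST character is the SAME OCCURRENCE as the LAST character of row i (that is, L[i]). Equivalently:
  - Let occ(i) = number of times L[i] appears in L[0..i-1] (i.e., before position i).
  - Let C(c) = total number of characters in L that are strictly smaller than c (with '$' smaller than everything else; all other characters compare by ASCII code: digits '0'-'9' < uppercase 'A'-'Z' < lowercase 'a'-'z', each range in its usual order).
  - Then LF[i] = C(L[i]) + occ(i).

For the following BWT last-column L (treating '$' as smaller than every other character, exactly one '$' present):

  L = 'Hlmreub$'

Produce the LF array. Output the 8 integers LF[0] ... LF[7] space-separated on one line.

Answer: 1 4 5 6 3 7 2 0

Derivation:
Char counts: '$':1, 'H':1, 'b':1, 'e':1, 'l':1, 'm':1, 'r':1, 'u':1
C (first-col start): C('$')=0, C('H')=1, C('b')=2, C('e')=3, C('l')=4, C('m')=5, C('r')=6, C('u')=7
L[0]='H': occ=0, LF[0]=C('H')+0=1+0=1
L[1]='l': occ=0, LF[1]=C('l')+0=4+0=4
L[2]='m': occ=0, LF[2]=C('m')+0=5+0=5
L[3]='r': occ=0, LF[3]=C('r')+0=6+0=6
L[4]='e': occ=0, LF[4]=C('e')+0=3+0=3
L[5]='u': occ=0, LF[5]=C('u')+0=7+0=7
L[6]='b': occ=0, LF[6]=C('b')+0=2+0=2
L[7]='$': occ=0, LF[7]=C('$')+0=0+0=0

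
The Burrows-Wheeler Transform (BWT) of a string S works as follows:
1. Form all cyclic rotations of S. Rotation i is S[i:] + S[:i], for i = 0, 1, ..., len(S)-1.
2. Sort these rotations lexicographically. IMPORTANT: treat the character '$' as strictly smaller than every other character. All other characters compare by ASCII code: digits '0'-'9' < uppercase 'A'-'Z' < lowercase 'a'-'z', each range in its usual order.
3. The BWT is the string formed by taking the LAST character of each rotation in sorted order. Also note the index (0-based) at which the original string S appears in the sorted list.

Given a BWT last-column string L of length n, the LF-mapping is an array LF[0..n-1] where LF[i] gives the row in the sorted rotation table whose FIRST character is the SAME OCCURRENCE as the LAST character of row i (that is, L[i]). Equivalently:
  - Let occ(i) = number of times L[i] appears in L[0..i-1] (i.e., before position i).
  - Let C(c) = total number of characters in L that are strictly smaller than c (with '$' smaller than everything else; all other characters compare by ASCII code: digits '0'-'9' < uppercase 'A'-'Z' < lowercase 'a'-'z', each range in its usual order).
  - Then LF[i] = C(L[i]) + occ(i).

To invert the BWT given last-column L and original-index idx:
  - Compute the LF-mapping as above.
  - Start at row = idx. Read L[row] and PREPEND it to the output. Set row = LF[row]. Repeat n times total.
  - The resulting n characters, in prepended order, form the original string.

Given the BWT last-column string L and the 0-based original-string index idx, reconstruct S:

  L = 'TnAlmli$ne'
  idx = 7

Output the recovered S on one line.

Answer: millennAT$

Derivation:
LF mapping: 2 8 1 5 7 6 4 0 9 3
Walk LF starting at row 7, prepending L[row]:
  step 1: row=7, L[7]='$', prepend. Next row=LF[7]=0
  step 2: row=0, L[0]='T', prepend. Next row=LF[0]=2
  step 3: row=2, L[2]='A', prepend. Next row=LF[2]=1
  step 4: row=1, L[1]='n', prepend. Next row=LF[1]=8
  step 5: row=8, L[8]='n', prepend. Next row=LF[8]=9
  step 6: row=9, L[9]='e', prepend. Next row=LF[9]=3
  step 7: row=3, L[3]='l', prepend. Next row=LF[3]=5
  step 8: row=5, L[5]='l', prepend. Next row=LF[5]=6
  step 9: row=6, L[6]='i', prepend. Next row=LF[6]=4
  step 10: row=4, L[4]='m', prepend. Next row=LF[4]=7
Reversed output: millennAT$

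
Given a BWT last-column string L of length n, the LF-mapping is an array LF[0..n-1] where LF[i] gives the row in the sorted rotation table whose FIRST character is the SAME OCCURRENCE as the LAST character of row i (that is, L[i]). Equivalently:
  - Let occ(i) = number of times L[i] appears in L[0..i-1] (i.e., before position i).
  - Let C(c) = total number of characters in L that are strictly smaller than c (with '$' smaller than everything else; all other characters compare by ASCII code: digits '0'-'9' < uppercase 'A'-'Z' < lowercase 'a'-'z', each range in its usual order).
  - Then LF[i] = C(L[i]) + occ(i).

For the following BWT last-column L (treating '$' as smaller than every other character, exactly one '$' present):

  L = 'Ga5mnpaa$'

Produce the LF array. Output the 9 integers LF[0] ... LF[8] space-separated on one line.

Answer: 2 3 1 6 7 8 4 5 0

Derivation:
Char counts: '$':1, '5':1, 'G':1, 'a':3, 'm':1, 'n':1, 'p':1
C (first-col start): C('$')=0, C('5')=1, C('G')=2, C('a')=3, C('m')=6, C('n')=7, C('p')=8
L[0]='G': occ=0, LF[0]=C('G')+0=2+0=2
L[1]='a': occ=0, LF[1]=C('a')+0=3+0=3
L[2]='5': occ=0, LF[2]=C('5')+0=1+0=1
L[3]='m': occ=0, LF[3]=C('m')+0=6+0=6
L[4]='n': occ=0, LF[4]=C('n')+0=7+0=7
L[5]='p': occ=0, LF[5]=C('p')+0=8+0=8
L[6]='a': occ=1, LF[6]=C('a')+1=3+1=4
L[7]='a': occ=2, LF[7]=C('a')+2=3+2=5
L[8]='$': occ=0, LF[8]=C('$')+0=0+0=0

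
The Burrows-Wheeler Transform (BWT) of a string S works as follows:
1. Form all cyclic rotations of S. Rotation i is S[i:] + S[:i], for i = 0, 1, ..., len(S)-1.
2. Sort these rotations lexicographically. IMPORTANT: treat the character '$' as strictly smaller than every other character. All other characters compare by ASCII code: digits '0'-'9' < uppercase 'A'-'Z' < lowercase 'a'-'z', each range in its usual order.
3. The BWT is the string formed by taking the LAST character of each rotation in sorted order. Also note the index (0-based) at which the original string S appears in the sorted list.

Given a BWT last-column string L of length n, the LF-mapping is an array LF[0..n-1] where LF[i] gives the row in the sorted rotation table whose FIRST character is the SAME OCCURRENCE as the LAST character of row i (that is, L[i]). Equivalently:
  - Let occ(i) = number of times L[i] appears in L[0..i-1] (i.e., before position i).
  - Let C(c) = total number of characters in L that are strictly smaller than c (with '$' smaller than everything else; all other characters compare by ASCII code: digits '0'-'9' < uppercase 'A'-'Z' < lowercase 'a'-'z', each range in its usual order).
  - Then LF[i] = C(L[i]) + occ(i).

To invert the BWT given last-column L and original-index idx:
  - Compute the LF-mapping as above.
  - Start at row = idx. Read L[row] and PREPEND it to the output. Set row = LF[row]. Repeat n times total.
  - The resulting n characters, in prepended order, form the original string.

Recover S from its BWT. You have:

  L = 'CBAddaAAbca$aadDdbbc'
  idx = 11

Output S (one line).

Answer: baabdcabdBAADcddAaC$

Derivation:
LF mapping: 5 4 1 16 17 7 2 3 11 14 8 0 9 10 18 6 19 12 13 15
Walk LF starting at row 11, prepending L[row]:
  step 1: row=11, L[11]='$', prepend. Next row=LF[11]=0
  step 2: row=0, L[0]='C', prepend. Next row=LF[0]=5
  step 3: row=5, L[5]='a', prepend. Next row=LF[5]=7
  step 4: row=7, L[7]='A', prepend. Next row=LF[7]=3
  step 5: row=3, L[3]='d', prepend. Next row=LF[3]=16
  step 6: row=16, L[16]='d', prepend. Next row=LF[16]=19
  step 7: row=19, L[19]='c', prepend. Next row=LF[19]=15
  step 8: row=15, L[15]='D', prepend. Next row=LF[15]=6
  step 9: row=6, L[6]='A', prepend. Next row=LF[6]=2
  step 10: row=2, L[2]='A', prepend. Next row=LF[2]=1
  step 11: row=1, L[1]='B', prepend. Next row=LF[1]=4
  step 12: row=4, L[4]='d', prepend. Next row=LF[4]=17
  step 13: row=17, L[17]='b', prepend. Next row=LF[17]=12
  step 14: row=12, L[12]='a', prepend. Next row=LF[12]=9
  step 15: row=9, L[9]='c', prepend. Next row=LF[9]=14
  step 16: row=14, L[14]='d', prepend. Next row=LF[14]=18
  step 17: row=18, L[18]='b', prepend. Next row=LF[18]=13
  step 18: row=13, L[13]='a', prepend. Next row=LF[13]=10
  step 19: row=10, L[10]='a', prepend. Next row=LF[10]=8
  step 20: row=8, L[8]='b', prepend. Next row=LF[8]=11
Reversed output: baabdcabdBAADcddAaC$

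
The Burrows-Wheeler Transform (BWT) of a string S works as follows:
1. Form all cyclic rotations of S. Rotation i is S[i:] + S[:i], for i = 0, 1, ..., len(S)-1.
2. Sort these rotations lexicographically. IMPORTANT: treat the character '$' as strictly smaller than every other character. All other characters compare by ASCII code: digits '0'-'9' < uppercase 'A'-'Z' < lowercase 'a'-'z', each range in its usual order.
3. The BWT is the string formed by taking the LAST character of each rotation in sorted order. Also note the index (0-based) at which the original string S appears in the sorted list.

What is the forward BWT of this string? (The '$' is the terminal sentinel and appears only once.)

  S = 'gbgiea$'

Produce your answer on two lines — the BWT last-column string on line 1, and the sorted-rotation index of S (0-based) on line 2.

Answer: aegi$bg
4

Derivation:
All 7 rotations (rotation i = S[i:]+S[:i]):
  rot[0] = gbgiea$
  rot[1] = bgiea$g
  rot[2] = giea$gb
  rot[3] = iea$gbg
  rot[4] = ea$gbgi
  rot[5] = a$gbgie
  rot[6] = $gbgiea
Sorted (with $ < everything):
  sorted[0] = $gbgiea  (last char: 'a')
  sorted[1] = a$gbgie  (last char: 'e')
  sorted[2] = bgiea$g  (last char: 'g')
  sorted[3] = ea$gbgi  (last char: 'i')
  sorted[4] = gbgiea$  (last char: '$')
  sorted[5] = giea$gb  (last char: 'b')
  sorted[6] = iea$gbg  (last char: 'g')
Last column: aegi$bg
Original string S is at sorted index 4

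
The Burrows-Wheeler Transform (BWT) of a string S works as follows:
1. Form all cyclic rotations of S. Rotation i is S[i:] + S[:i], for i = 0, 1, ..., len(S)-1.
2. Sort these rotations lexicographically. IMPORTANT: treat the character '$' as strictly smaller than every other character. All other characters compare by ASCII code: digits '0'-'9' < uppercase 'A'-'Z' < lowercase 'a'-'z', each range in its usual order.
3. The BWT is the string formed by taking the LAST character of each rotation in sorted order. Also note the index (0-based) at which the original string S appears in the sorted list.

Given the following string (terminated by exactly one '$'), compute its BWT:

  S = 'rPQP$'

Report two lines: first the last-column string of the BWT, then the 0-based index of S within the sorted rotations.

All 5 rotations (rotation i = S[i:]+S[:i]):
  rot[0] = rPQP$
  rot[1] = PQP$r
  rot[2] = QP$rP
  rot[3] = P$rPQ
  rot[4] = $rPQP
Sorted (with $ < everything):
  sorted[0] = $rPQP  (last char: 'P')
  sorted[1] = P$rPQ  (last char: 'Q')
  sorted[2] = PQP$r  (last char: 'r')
  sorted[3] = QP$rP  (last char: 'P')
  sorted[4] = rPQP$  (last char: '$')
Last column: PQrP$
Original string S is at sorted index 4

Answer: PQrP$
4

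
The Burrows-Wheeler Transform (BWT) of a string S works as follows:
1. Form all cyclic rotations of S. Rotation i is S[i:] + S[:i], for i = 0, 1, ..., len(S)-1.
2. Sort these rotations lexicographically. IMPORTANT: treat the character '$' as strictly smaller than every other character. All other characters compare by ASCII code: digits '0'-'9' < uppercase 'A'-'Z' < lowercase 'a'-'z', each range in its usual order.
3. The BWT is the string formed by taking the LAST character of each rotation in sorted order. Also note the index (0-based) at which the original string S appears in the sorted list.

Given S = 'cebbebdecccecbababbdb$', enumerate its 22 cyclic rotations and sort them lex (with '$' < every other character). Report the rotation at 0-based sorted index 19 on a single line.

All 22 rotations (rotation i = S[i:]+S[:i]):
  rot[0] = cebbebdecccecbababbdb$
  rot[1] = ebbebdecccecbababbdb$c
  rot[2] = bbebdecccecbababbdb$ce
  rot[3] = bebdecccecbababbdb$ceb
  rot[4] = ebdecccecbababbdb$cebb
  rot[5] = bdecccecbababbdb$cebbe
  rot[6] = decccecbababbdb$cebbeb
  rot[7] = ecccecbababbdb$cebbebd
  rot[8] = cccecbababbdb$cebbebde
  rot[9] = ccecbababbdb$cebbebdec
  rot[10] = cecbababbdb$cebbebdecc
  rot[11] = ecbababbdb$cebbebdeccc
  rot[12] = cbababbdb$cebbebdeccce
  rot[13] = bababbdb$cebbebdecccec
  rot[14] = ababbdb$cebbebdecccecb
  rot[15] = babbdb$cebbebdecccecba
  rot[16] = abbdb$cebbebdecccecbab
  rot[17] = bbdb$cebbebdecccecbaba
  rot[18] = bdb$cebbebdecccecbabab
  rot[19] = db$cebbebdecccecbababb
  rot[20] = b$cebbebdecccecbababbd
  rot[21] = $cebbebdecccecbababbdb
Sorted (with $ < everything):
  sorted[0] = $cebbebdecccecbababbdb
  sorted[1] = ababbdb$cebbebdecccecb
  sorted[2] = abbdb$cebbebdecccecbab
  sorted[3] = b$cebbebdecccecbababbd
  sorted[4] = bababbdb$cebbebdecccec
  sorted[5] = babbdb$cebbebdecccecba
  sorted[6] = bbdb$cebbebdecccecbaba
  sorted[7] = bbebdecccecbababbdb$ce
  sorted[8] = bdb$cebbebdecccecbabab
  sorted[9] = bdecccecbababbdb$cebbe
  sorted[10] = bebdecccecbababbdb$ceb
  sorted[11] = cbababbdb$cebbebdeccce
  sorted[12] = cccecbababbdb$cebbebde
  sorted[13] = ccecbababbdb$cebbebdec
  sorted[14] = cebbebdecccecbababbdb$
  sorted[15] = cecbababbdb$cebbebdecc
  sorted[16] = db$cebbebdecccecbababb
  sorted[17] = decccecbababbdb$cebbeb
  sorted[18] = ebbebdecccecbababbdb$c
  sorted[19] = ebdecccecbababbdb$cebb
  sorted[20] = ecbababbdb$cebbebdeccc
  sorted[21] = ecccecbababbdb$cebbebd
sorted[19] = ebdecccecbababbdb$cebb

Answer: ebdecccecbababbdb$cebb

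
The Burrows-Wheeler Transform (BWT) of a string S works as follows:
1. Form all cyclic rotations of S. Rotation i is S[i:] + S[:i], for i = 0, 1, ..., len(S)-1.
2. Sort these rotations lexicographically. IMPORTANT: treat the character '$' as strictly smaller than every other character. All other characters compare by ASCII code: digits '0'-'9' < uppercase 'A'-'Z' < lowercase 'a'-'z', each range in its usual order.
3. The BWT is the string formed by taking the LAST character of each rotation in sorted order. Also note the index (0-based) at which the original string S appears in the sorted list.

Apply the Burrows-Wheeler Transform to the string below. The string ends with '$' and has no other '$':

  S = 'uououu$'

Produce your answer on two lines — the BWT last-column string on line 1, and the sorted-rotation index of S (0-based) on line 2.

All 7 rotations (rotation i = S[i:]+S[:i]):
  rot[0] = uououu$
  rot[1] = ououu$u
  rot[2] = uouu$uo
  rot[3] = ouu$uou
  rot[4] = uu$uouo
  rot[5] = u$uouou
  rot[6] = $uououu
Sorted (with $ < everything):
  sorted[0] = $uououu  (last char: 'u')
  sorted[1] = ououu$u  (last char: 'u')
  sorted[2] = ouu$uou  (last char: 'u')
  sorted[3] = u$uouou  (last char: 'u')
  sorted[4] = uououu$  (last char: '$')
  sorted[5] = uouu$uo  (last char: 'o')
  sorted[6] = uu$uouo  (last char: 'o')
Last column: uuuu$oo
Original string S is at sorted index 4

Answer: uuuu$oo
4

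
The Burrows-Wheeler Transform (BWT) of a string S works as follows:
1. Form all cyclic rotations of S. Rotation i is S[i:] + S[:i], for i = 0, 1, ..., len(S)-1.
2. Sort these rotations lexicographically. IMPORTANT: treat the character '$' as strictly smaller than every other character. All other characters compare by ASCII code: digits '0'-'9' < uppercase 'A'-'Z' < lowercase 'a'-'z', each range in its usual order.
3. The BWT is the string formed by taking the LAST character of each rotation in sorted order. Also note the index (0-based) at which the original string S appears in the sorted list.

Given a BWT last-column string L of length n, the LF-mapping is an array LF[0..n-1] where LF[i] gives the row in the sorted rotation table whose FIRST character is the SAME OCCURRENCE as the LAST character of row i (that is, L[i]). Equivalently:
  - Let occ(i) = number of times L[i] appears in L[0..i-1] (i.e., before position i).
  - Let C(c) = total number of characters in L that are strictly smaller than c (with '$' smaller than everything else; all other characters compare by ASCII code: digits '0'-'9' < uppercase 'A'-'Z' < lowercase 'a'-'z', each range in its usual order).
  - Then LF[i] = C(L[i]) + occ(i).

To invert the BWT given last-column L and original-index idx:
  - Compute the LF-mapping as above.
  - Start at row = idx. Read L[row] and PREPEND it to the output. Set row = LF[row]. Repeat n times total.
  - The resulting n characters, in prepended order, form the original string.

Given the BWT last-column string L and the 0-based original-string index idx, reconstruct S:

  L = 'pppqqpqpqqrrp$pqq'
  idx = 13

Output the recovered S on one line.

LF mapping: 1 2 3 8 9 4 10 5 11 12 15 16 6 0 7 13 14
Walk LF starting at row 13, prepending L[row]:
  step 1: row=13, L[13]='$', prepend. Next row=LF[13]=0
  step 2: row=0, L[0]='p', prepend. Next row=LF[0]=1
  step 3: row=1, L[1]='p', prepend. Next row=LF[1]=2
  step 4: row=2, L[2]='p', prepend. Next row=LF[2]=3
  step 5: row=3, L[3]='q', prepend. Next row=LF[3]=8
  step 6: row=8, L[8]='q', prepend. Next row=LF[8]=11
  step 7: row=11, L[11]='r', prepend. Next row=LF[11]=16
  step 8: row=16, L[16]='q', prepend. Next row=LF[16]=14
  step 9: row=14, L[14]='p', prepend. Next row=LF[14]=7
  step 10: row=7, L[7]='p', prepend. Next row=LF[7]=5
  step 11: row=5, L[5]='p', prepend. Next row=LF[5]=4
  step 12: row=4, L[4]='q', prepend. Next row=LF[4]=9
  step 13: row=9, L[9]='q', prepend. Next row=LF[9]=12
  step 14: row=12, L[12]='p', prepend. Next row=LF[12]=6
  step 15: row=6, L[6]='q', prepend. Next row=LF[6]=10
  step 16: row=10, L[10]='r', prepend. Next row=LF[10]=15
  step 17: row=15, L[15]='q', prepend. Next row=LF[15]=13
Reversed output: qrqpqqpppqrqqppp$

Answer: qrqpqqpppqrqqppp$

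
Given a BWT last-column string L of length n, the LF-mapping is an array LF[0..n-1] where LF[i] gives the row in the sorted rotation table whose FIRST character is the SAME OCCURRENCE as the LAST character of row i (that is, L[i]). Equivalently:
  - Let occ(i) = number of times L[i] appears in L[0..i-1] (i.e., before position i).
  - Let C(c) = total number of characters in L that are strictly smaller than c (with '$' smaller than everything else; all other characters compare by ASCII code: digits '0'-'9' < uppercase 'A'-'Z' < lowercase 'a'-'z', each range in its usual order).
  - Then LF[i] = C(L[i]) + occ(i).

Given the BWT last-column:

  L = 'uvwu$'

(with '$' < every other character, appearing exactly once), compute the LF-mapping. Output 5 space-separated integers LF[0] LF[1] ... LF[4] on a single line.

Char counts: '$':1, 'u':2, 'v':1, 'w':1
C (first-col start): C('$')=0, C('u')=1, C('v')=3, C('w')=4
L[0]='u': occ=0, LF[0]=C('u')+0=1+0=1
L[1]='v': occ=0, LF[1]=C('v')+0=3+0=3
L[2]='w': occ=0, LF[2]=C('w')+0=4+0=4
L[3]='u': occ=1, LF[3]=C('u')+1=1+1=2
L[4]='$': occ=0, LF[4]=C('$')+0=0+0=0

Answer: 1 3 4 2 0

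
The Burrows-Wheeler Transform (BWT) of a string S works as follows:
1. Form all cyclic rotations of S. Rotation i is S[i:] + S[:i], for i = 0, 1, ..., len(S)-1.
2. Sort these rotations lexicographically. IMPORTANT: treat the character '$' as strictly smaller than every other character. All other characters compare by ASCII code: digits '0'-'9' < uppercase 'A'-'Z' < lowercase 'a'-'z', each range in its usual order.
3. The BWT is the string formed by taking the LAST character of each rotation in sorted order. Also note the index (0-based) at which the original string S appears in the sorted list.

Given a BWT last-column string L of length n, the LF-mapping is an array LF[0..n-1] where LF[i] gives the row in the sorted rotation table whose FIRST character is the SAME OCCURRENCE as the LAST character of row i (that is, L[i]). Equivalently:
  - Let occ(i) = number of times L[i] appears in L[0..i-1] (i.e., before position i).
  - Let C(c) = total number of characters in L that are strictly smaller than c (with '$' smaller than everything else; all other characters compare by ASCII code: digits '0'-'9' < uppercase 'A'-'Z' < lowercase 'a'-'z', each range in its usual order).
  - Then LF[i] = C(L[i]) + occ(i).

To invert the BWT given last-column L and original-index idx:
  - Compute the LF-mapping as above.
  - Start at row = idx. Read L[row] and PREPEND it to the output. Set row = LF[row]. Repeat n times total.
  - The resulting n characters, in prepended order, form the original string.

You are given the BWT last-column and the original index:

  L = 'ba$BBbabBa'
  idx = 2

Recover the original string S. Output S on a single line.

LF mapping: 7 4 0 1 2 8 5 9 3 6
Walk LF starting at row 2, prepending L[row]:
  step 1: row=2, L[2]='$', prepend. Next row=LF[2]=0
  step 2: row=0, L[0]='b', prepend. Next row=LF[0]=7
  step 3: row=7, L[7]='b', prepend. Next row=LF[7]=9
  step 4: row=9, L[9]='a', prepend. Next row=LF[9]=6
  step 5: row=6, L[6]='a', prepend. Next row=LF[6]=5
  step 6: row=5, L[5]='b', prepend. Next row=LF[5]=8
  step 7: row=8, L[8]='B', prepend. Next row=LF[8]=3
  step 8: row=3, L[3]='B', prepend. Next row=LF[3]=1
  step 9: row=1, L[1]='a', prepend. Next row=LF[1]=4
  step 10: row=4, L[4]='B', prepend. Next row=LF[4]=2
Reversed output: BaBBbaabb$

Answer: BaBBbaabb$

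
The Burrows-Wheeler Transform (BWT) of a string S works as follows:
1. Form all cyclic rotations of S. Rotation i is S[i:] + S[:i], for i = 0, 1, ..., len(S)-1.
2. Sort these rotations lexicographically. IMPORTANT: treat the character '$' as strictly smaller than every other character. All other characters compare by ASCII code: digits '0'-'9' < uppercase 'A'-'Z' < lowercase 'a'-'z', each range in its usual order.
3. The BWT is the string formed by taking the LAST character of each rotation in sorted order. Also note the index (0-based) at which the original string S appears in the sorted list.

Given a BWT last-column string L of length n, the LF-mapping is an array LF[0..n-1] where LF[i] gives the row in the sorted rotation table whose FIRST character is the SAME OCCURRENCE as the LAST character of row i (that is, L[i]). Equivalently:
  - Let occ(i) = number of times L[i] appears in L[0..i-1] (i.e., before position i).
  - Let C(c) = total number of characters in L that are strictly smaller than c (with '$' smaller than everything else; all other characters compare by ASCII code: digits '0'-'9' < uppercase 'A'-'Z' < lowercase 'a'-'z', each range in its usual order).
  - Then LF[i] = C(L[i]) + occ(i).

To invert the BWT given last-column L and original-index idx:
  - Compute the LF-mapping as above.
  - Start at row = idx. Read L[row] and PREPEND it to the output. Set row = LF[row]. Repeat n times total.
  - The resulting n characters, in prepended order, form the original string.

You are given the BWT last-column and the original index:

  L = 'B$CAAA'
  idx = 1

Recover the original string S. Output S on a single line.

Answer: AACAB$

Derivation:
LF mapping: 4 0 5 1 2 3
Walk LF starting at row 1, prepending L[row]:
  step 1: row=1, L[1]='$', prepend. Next row=LF[1]=0
  step 2: row=0, L[0]='B', prepend. Next row=LF[0]=4
  step 3: row=4, L[4]='A', prepend. Next row=LF[4]=2
  step 4: row=2, L[2]='C', prepend. Next row=LF[2]=5
  step 5: row=5, L[5]='A', prepend. Next row=LF[5]=3
  step 6: row=3, L[3]='A', prepend. Next row=LF[3]=1
Reversed output: AACAB$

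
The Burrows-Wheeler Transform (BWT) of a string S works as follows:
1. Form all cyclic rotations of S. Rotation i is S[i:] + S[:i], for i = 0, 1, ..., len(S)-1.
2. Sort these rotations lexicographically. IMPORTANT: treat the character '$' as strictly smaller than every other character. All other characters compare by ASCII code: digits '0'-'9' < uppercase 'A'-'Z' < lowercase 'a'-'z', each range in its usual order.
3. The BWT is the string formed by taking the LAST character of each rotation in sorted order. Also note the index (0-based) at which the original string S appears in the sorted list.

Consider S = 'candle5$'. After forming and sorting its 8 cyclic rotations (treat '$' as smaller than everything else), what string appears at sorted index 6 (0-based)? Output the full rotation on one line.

All 8 rotations (rotation i = S[i:]+S[:i]):
  rot[0] = candle5$
  rot[1] = andle5$c
  rot[2] = ndle5$ca
  rot[3] = dle5$can
  rot[4] = le5$cand
  rot[5] = e5$candl
  rot[6] = 5$candle
  rot[7] = $candle5
Sorted (with $ < everything):
  sorted[0] = $candle5
  sorted[1] = 5$candle
  sorted[2] = andle5$c
  sorted[3] = candle5$
  sorted[4] = dle5$can
  sorted[5] = e5$candl
  sorted[6] = le5$cand
  sorted[7] = ndle5$ca
sorted[6] = le5$cand

Answer: le5$cand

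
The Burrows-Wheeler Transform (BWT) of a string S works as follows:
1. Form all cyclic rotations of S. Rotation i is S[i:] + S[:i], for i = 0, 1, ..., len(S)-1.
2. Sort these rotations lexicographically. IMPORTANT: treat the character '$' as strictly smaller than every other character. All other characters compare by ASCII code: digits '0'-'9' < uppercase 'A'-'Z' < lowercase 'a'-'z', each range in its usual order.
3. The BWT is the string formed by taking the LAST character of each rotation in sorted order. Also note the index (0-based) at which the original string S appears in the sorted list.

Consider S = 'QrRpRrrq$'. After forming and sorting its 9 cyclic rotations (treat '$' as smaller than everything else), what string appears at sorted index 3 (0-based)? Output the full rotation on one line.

All 9 rotations (rotation i = S[i:]+S[:i]):
  rot[0] = QrRpRrrq$
  rot[1] = rRpRrrq$Q
  rot[2] = RpRrrq$Qr
  rot[3] = pRrrq$QrR
  rot[4] = Rrrq$QrRp
  rot[5] = rrq$QrRpR
  rot[6] = rq$QrRpRr
  rot[7] = q$QrRpRrr
  rot[8] = $QrRpRrrq
Sorted (with $ < everything):
  sorted[0] = $QrRpRrrq
  sorted[1] = QrRpRrrq$
  sorted[2] = RpRrrq$Qr
  sorted[3] = Rrrq$QrRp
  sorted[4] = pRrrq$QrR
  sorted[5] = q$QrRpRrr
  sorted[6] = rRpRrrq$Q
  sorted[7] = rq$QrRpRr
  sorted[8] = rrq$QrRpR
sorted[3] = Rrrq$QrRp

Answer: Rrrq$QrRp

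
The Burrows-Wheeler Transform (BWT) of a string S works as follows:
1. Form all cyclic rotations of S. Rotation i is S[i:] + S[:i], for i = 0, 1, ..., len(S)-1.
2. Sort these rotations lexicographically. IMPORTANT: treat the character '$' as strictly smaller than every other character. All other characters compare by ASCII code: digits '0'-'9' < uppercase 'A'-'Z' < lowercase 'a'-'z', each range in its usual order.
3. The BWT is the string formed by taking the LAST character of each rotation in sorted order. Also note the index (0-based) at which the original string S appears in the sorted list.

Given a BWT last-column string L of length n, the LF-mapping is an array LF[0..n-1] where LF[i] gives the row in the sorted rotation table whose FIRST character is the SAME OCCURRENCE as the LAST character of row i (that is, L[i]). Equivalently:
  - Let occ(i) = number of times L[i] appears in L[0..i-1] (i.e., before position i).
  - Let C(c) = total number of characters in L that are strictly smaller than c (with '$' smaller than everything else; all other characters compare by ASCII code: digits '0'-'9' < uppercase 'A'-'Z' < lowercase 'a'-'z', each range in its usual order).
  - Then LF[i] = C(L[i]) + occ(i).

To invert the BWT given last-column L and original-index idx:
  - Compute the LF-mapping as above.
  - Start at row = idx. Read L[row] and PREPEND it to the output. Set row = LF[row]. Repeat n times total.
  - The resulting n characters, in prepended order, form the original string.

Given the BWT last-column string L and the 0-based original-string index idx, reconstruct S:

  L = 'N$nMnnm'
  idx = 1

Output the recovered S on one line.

Answer: MmnnnN$

Derivation:
LF mapping: 2 0 4 1 5 6 3
Walk LF starting at row 1, prepending L[row]:
  step 1: row=1, L[1]='$', prepend. Next row=LF[1]=0
  step 2: row=0, L[0]='N', prepend. Next row=LF[0]=2
  step 3: row=2, L[2]='n', prepend. Next row=LF[2]=4
  step 4: row=4, L[4]='n', prepend. Next row=LF[4]=5
  step 5: row=5, L[5]='n', prepend. Next row=LF[5]=6
  step 6: row=6, L[6]='m', prepend. Next row=LF[6]=3
  step 7: row=3, L[3]='M', prepend. Next row=LF[3]=1
Reversed output: MmnnnN$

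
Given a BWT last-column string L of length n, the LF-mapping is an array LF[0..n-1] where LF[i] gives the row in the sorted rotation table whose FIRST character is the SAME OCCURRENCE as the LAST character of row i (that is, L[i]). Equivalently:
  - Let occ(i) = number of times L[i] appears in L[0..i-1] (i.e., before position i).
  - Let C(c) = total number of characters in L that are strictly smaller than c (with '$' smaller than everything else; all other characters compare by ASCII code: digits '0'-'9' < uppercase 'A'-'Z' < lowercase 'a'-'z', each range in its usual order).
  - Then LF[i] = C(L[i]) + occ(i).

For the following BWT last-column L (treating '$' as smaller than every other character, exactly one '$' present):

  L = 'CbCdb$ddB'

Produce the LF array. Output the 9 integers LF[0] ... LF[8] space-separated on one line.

Char counts: '$':1, 'B':1, 'C':2, 'b':2, 'd':3
C (first-col start): C('$')=0, C('B')=1, C('C')=2, C('b')=4, C('d')=6
L[0]='C': occ=0, LF[0]=C('C')+0=2+0=2
L[1]='b': occ=0, LF[1]=C('b')+0=4+0=4
L[2]='C': occ=1, LF[2]=C('C')+1=2+1=3
L[3]='d': occ=0, LF[3]=C('d')+0=6+0=6
L[4]='b': occ=1, LF[4]=C('b')+1=4+1=5
L[5]='$': occ=0, LF[5]=C('$')+0=0+0=0
L[6]='d': occ=1, LF[6]=C('d')+1=6+1=7
L[7]='d': occ=2, LF[7]=C('d')+2=6+2=8
L[8]='B': occ=0, LF[8]=C('B')+0=1+0=1

Answer: 2 4 3 6 5 0 7 8 1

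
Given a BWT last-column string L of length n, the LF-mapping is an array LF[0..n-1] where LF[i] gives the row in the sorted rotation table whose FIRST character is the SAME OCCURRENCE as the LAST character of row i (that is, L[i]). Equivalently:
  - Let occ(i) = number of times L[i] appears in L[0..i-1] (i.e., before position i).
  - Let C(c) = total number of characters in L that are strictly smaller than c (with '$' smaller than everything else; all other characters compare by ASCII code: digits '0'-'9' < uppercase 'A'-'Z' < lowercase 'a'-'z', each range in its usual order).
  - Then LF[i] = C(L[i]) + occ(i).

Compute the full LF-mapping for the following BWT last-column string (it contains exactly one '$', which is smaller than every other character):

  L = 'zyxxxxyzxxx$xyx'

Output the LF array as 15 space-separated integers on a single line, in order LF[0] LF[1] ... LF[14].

Char counts: '$':1, 'x':9, 'y':3, 'z':2
C (first-col start): C('$')=0, C('x')=1, C('y')=10, C('z')=13
L[0]='z': occ=0, LF[0]=C('z')+0=13+0=13
L[1]='y': occ=0, LF[1]=C('y')+0=10+0=10
L[2]='x': occ=0, LF[2]=C('x')+0=1+0=1
L[3]='x': occ=1, LF[3]=C('x')+1=1+1=2
L[4]='x': occ=2, LF[4]=C('x')+2=1+2=3
L[5]='x': occ=3, LF[5]=C('x')+3=1+3=4
L[6]='y': occ=1, LF[6]=C('y')+1=10+1=11
L[7]='z': occ=1, LF[7]=C('z')+1=13+1=14
L[8]='x': occ=4, LF[8]=C('x')+4=1+4=5
L[9]='x': occ=5, LF[9]=C('x')+5=1+5=6
L[10]='x': occ=6, LF[10]=C('x')+6=1+6=7
L[11]='$': occ=0, LF[11]=C('$')+0=0+0=0
L[12]='x': occ=7, LF[12]=C('x')+7=1+7=8
L[13]='y': occ=2, LF[13]=C('y')+2=10+2=12
L[14]='x': occ=8, LF[14]=C('x')+8=1+8=9

Answer: 13 10 1 2 3 4 11 14 5 6 7 0 8 12 9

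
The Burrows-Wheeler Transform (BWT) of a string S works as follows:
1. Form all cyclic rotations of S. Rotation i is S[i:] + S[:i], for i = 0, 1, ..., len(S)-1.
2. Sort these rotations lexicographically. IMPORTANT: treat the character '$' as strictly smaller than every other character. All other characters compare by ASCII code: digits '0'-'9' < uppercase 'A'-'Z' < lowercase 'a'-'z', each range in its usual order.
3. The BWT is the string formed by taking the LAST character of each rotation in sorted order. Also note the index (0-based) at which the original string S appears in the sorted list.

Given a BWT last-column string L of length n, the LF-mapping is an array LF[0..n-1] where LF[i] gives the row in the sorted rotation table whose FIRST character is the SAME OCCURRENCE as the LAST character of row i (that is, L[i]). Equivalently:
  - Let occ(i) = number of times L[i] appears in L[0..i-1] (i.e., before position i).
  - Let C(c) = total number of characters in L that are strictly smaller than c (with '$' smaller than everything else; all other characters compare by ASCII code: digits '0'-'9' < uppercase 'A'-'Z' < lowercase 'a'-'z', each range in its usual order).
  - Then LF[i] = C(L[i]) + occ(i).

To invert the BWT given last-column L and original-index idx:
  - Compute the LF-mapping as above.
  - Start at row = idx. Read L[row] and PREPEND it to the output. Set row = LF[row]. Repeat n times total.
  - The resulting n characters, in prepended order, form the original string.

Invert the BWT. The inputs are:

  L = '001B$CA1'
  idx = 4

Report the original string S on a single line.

LF mapping: 1 2 3 6 0 7 5 4
Walk LF starting at row 4, prepending L[row]:
  step 1: row=4, L[4]='$', prepend. Next row=LF[4]=0
  step 2: row=0, L[0]='0', prepend. Next row=LF[0]=1
  step 3: row=1, L[1]='0', prepend. Next row=LF[1]=2
  step 4: row=2, L[2]='1', prepend. Next row=LF[2]=3
  step 5: row=3, L[3]='B', prepend. Next row=LF[3]=6
  step 6: row=6, L[6]='A', prepend. Next row=LF[6]=5
  step 7: row=5, L[5]='C', prepend. Next row=LF[5]=7
  step 8: row=7, L[7]='1', prepend. Next row=LF[7]=4
Reversed output: 1CAB100$

Answer: 1CAB100$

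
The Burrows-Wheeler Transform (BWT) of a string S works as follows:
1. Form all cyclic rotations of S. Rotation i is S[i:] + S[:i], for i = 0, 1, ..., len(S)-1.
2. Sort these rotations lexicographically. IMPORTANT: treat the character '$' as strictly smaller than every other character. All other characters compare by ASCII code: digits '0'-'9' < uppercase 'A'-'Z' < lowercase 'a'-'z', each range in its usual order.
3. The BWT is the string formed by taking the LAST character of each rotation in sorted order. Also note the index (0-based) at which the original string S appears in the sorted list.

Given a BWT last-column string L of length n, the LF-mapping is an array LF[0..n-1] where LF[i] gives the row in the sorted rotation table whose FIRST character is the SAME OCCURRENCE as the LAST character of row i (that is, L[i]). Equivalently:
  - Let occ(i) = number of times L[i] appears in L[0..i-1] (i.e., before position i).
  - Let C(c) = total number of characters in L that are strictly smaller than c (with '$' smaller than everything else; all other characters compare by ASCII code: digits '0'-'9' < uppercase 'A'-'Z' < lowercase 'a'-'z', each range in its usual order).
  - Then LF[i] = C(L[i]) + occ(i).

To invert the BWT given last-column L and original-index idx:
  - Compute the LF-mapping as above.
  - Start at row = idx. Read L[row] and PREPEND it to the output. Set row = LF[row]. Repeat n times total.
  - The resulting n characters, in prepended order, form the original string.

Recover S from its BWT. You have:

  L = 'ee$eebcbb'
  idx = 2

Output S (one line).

Answer: bebecebe$

Derivation:
LF mapping: 5 6 0 7 8 1 4 2 3
Walk LF starting at row 2, prepending L[row]:
  step 1: row=2, L[2]='$', prepend. Next row=LF[2]=0
  step 2: row=0, L[0]='e', prepend. Next row=LF[0]=5
  step 3: row=5, L[5]='b', prepend. Next row=LF[5]=1
  step 4: row=1, L[1]='e', prepend. Next row=LF[1]=6
  step 5: row=6, L[6]='c', prepend. Next row=LF[6]=4
  step 6: row=4, L[4]='e', prepend. Next row=LF[4]=8
  step 7: row=8, L[8]='b', prepend. Next row=LF[8]=3
  step 8: row=3, L[3]='e', prepend. Next row=LF[3]=7
  step 9: row=7, L[7]='b', prepend. Next row=LF[7]=2
Reversed output: bebecebe$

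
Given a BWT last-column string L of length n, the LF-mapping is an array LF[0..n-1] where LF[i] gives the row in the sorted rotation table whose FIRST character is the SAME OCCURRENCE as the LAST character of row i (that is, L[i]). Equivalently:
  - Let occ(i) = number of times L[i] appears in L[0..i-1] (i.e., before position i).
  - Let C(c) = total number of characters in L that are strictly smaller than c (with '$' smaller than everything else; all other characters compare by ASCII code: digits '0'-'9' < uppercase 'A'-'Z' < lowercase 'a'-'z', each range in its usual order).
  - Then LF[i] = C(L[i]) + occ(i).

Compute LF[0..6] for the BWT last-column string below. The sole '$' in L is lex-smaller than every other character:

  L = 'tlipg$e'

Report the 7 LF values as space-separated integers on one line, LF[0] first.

Answer: 6 4 3 5 2 0 1

Derivation:
Char counts: '$':1, 'e':1, 'g':1, 'i':1, 'l':1, 'p':1, 't':1
C (first-col start): C('$')=0, C('e')=1, C('g')=2, C('i')=3, C('l')=4, C('p')=5, C('t')=6
L[0]='t': occ=0, LF[0]=C('t')+0=6+0=6
L[1]='l': occ=0, LF[1]=C('l')+0=4+0=4
L[2]='i': occ=0, LF[2]=C('i')+0=3+0=3
L[3]='p': occ=0, LF[3]=C('p')+0=5+0=5
L[4]='g': occ=0, LF[4]=C('g')+0=2+0=2
L[5]='$': occ=0, LF[5]=C('$')+0=0+0=0
L[6]='e': occ=0, LF[6]=C('e')+0=1+0=1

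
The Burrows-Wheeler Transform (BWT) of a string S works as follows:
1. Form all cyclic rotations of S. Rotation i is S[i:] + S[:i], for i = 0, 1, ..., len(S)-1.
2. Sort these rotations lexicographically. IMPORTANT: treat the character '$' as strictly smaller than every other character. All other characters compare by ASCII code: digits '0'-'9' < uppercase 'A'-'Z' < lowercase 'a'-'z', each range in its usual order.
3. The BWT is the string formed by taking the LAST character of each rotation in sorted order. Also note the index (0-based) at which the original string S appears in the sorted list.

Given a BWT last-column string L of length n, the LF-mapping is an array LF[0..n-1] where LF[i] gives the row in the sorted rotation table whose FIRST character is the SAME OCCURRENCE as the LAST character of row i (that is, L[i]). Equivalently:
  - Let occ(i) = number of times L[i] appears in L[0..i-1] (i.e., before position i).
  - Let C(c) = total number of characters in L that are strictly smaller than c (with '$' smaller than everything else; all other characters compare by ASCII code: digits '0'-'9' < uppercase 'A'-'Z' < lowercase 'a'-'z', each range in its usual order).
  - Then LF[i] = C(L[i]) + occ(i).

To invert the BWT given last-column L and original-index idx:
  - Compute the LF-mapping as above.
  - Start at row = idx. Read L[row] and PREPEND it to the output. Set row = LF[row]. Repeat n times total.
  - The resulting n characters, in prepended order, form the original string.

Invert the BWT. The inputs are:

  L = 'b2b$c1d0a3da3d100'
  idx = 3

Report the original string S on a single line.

LF mapping: 11 6 12 0 13 4 14 1 9 7 15 10 8 16 5 2 3
Walk LF starting at row 3, prepending L[row]:
  step 1: row=3, L[3]='$', prepend. Next row=LF[3]=0
  step 2: row=0, L[0]='b', prepend. Next row=LF[0]=11
  step 3: row=11, L[11]='a', prepend. Next row=LF[11]=10
  step 4: row=10, L[10]='d', prepend. Next row=LF[10]=15
  step 5: row=15, L[15]='0', prepend. Next row=LF[15]=2
  step 6: row=2, L[2]='b', prepend. Next row=LF[2]=12
  step 7: row=12, L[12]='3', prepend. Next row=LF[12]=8
  step 8: row=8, L[8]='a', prepend. Next row=LF[8]=9
  step 9: row=9, L[9]='3', prepend. Next row=LF[9]=7
  step 10: row=7, L[7]='0', prepend. Next row=LF[7]=1
  step 11: row=1, L[1]='2', prepend. Next row=LF[1]=6
  step 12: row=6, L[6]='d', prepend. Next row=LF[6]=14
  step 13: row=14, L[14]='1', prepend. Next row=LF[14]=5
  step 14: row=5, L[5]='1', prepend. Next row=LF[5]=4
  step 15: row=4, L[4]='c', prepend. Next row=LF[4]=13
  step 16: row=13, L[13]='d', prepend. Next row=LF[13]=16
  step 17: row=16, L[16]='0', prepend. Next row=LF[16]=3
Reversed output: 0dc11d203a3b0dab$

Answer: 0dc11d203a3b0dab$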